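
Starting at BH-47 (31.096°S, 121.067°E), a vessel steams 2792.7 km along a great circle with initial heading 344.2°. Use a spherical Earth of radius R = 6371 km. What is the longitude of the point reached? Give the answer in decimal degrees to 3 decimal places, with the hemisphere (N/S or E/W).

δ = d/R = 2792.7/6371 = 0.438346 rad
φ₂ = arcsin(sin φ₁ cos δ + cos φ₁ sin δ cos θ)
   = arcsin(-0.51647·0.90546 + 0.85630·0.42444·0.96222) = -6.77233°
λ₂ = λ₁ + atan2(sin θ sin δ cos φ₁, cos δ − sin φ₁ sin φ₂) = 114.38382°

114.384°E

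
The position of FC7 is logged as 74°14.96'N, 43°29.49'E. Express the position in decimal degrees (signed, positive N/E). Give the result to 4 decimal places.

+74.2493°, +43.4915°

lat: 74.2493° N → +74.2493°
lon: 43.4915° E → +43.4915°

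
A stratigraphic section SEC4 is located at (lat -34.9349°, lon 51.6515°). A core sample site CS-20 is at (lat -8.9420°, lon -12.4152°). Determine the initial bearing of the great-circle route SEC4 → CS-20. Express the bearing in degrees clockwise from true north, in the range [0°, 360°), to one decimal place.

Δλ = -64.0667°
y = sin Δλ · cos φ₂ = -0.888374
x = cos φ₁ sin φ₂ − sin φ₁ cos φ₂ cos Δλ = 0.119962
θ = atan2(y, x) = -82.3095° → 277.6905° (mod 360°)

277.7°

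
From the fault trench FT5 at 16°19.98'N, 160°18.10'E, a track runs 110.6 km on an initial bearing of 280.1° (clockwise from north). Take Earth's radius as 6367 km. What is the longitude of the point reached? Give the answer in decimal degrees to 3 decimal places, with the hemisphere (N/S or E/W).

FT5: φ = +16.33300°, λ = +160.30167°
δ = d/R = 110.6/6367 = 0.017371 rad
φ₂ = arcsin(sin φ₁ cos δ + cos φ₁ sin δ cos θ)
   = arcsin(0.28122·0.99985 + 0.95964·0.01737·0.17537) = 16.50507°
λ₂ = λ₁ + atan2(sin θ sin δ cos φ₁, cos δ − sin φ₁ sin φ₂) = 159.27970°

159.280°E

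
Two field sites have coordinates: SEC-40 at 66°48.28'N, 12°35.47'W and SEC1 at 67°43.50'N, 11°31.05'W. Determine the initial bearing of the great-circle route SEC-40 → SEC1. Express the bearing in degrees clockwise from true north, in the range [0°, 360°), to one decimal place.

SEC-40: φ = +66.80467°, λ = -12.59117°
SEC1: φ = +67.72500°, λ = -11.51750°
Δλ = 1.0737°
y = sin Δλ · cos φ₂ = 0.007103
x = cos φ₁ sin φ₂ − sin φ₁ cos φ₂ cos Δλ = 0.016123
θ = atan2(y, x) = 23.7745° → 23.7745° (mod 360°)

23.8°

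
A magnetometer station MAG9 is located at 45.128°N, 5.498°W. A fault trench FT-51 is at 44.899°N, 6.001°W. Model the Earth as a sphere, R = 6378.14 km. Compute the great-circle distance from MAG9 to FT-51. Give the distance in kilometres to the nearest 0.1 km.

47.1 km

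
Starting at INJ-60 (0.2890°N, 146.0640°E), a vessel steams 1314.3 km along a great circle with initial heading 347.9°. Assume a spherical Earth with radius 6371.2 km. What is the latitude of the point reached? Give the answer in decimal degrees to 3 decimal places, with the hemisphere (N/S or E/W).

11.842°N

δ = d/R = 1314.3/6371.2 = 0.206288 rad
φ₂ = arcsin(sin φ₁ cos δ + cos φ₁ sin δ cos θ)
   = arcsin(0.00504·0.97880 + 0.99999·0.20483·0.97778) = 11.84188°
λ₂ = λ₁ + atan2(sin θ sin δ cos φ₁, cos δ − sin φ₁ sin φ₂) = 143.54967°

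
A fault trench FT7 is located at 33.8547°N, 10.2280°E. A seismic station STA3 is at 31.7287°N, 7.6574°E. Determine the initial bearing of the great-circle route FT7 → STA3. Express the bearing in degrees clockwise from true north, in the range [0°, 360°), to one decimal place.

226.2°

Δλ = -2.5706°
y = sin Δλ · cos φ₂ = -0.038147
x = cos φ₁ sin φ₂ − sin φ₁ cos φ₂ cos Δλ = -0.036620
θ = atan2(y, x) = -133.8300° → 226.1700° (mod 360°)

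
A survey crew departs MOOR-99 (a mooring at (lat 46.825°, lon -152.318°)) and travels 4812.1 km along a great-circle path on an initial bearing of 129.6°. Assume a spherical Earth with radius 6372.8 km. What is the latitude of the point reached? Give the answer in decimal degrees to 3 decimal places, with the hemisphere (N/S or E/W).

13.423°N

δ = d/R = 4812.1/6372.8 = 0.755100 rad
φ₂ = arcsin(sin φ₁ cos δ + cos φ₁ sin δ cos θ)
   = arcsin(0.72927·0.72820 + 0.68423·0.68536·-0.63742) = 13.42301°
λ₂ = λ₁ + atan2(sin θ sin δ cos φ₁, cos δ − sin φ₁ sin φ₂) = -119.43599°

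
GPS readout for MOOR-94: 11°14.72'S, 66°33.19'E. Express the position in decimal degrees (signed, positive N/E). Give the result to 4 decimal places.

lat: 11.2453° S → -11.2453°
lon: 66.5532° E → +66.5532°

-11.2453°, +66.5532°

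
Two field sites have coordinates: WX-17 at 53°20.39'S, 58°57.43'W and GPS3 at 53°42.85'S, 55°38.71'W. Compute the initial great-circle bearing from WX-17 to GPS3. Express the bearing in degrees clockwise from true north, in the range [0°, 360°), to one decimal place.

102.1°

WX-17: φ = -53.33983°, λ = -58.95717°
GPS3: φ = -53.71417°, λ = -55.64517°
Δλ = 3.3120°
y = sin Δλ · cos φ₂ = 0.034191
x = cos φ₁ sin φ₂ − sin φ₁ cos φ₂ cos Δλ = -0.007326
θ = atan2(y, x) = 102.0942° → 102.0942° (mod 360°)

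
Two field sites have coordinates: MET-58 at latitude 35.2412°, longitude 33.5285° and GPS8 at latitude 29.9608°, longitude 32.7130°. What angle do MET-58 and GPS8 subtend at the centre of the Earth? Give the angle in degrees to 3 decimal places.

Δφ = -5.2804°,  Δλ = -0.8155°
a = sin²(Δφ/2) + cos φ₁ cos φ₂ sin²(Δλ/2) = 0.002158
c = 2·arcsin(√a) = 0.092936 rad = 5.3248°

5.325°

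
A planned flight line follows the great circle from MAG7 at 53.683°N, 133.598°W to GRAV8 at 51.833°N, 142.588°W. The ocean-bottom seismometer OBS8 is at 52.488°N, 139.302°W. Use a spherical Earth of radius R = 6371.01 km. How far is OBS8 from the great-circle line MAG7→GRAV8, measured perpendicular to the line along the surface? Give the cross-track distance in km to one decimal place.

12.5 km

δ₁₃ = central angle MAG7→OBS8 = 0.063306 rad  (haversine)
θ₁₃ = bearing MAG7→OBS8 = 253.067°,  θ₁₂ = bearing MAG7→GRAV8 = 254.838°
dₓₜ = R·arcsin(sin δ₁₃ · sin(θ₁₃ − θ₁₂)) = 6371.01·arcsin(0.06326·sin(-1.771°)) = -12.459 km
|dₓₜ| = 12.459 km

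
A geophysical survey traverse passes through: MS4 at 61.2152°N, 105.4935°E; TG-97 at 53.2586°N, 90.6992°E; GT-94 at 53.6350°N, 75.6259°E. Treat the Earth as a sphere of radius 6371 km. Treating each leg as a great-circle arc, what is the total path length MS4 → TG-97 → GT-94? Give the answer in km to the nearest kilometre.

MS4→TG-97: c = 0.196151 rad, d = 1249.68 km
TG-97→GT-94: c = 0.156525 rad, d = 997.22 km
Total = 1249.68 + 997.22 = 2246.90 km

2247 km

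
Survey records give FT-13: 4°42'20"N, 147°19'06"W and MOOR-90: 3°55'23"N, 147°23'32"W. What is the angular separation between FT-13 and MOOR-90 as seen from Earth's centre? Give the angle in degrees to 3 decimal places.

FT-13: φ = +4.70556°, λ = -147.31833°
MOOR-90: φ = +3.92306°, λ = -147.39222°
Δφ = -0.7825°,  Δλ = -0.0739°
a = sin²(Δφ/2) + cos φ₁ cos φ₂ sin²(Δλ/2) = 0.000047
c = 2·arcsin(√a) = 0.013718 rad = 0.7860°

0.786°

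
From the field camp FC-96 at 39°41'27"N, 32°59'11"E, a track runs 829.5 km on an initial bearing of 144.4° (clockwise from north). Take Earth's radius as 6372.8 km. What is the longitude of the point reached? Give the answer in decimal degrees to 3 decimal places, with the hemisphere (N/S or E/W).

FC-96: φ = +39.69083°, λ = +32.98639°
δ = d/R = 829.5/6372.8 = 0.130163 rad
φ₂ = arcsin(sin φ₁ cos δ + cos φ₁ sin δ cos θ)
   = arcsin(0.63864·0.99154 + 0.76950·0.12980·-0.81310) = 33.50650°
λ₂ = λ₁ + atan2(sin θ sin δ cos φ₁, cos δ − sin φ₁ sin φ₂) = 38.18537°

38.185°E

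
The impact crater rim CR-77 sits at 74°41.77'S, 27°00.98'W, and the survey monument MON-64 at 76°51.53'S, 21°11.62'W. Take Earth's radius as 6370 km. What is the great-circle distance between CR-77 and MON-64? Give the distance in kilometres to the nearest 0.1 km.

CR-77: φ = -74.69617°, λ = -27.01633°
MON-64: φ = -76.85883°, λ = -21.19367°
Δφ = -2.1627°,  Δλ = 5.8227°
a = sin²(Δφ/2) + cos φ₁ cos φ₂ sin²(Δλ/2) = 0.000511
c = 2·arcsin(√a) = 0.045212 rad = 2.5904°
d = R·c = 6370 × 0.045212 = 288.0 km

288.0 km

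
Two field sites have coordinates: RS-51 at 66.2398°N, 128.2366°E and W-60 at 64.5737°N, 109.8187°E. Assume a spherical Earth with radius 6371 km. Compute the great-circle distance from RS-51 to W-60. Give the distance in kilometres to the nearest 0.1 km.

868.8 km

Δφ = -1.6661°,  Δλ = -18.4179°
a = sin²(Δφ/2) + cos φ₁ cos φ₂ sin²(Δλ/2) = 0.004642
c = 2·arcsin(√a) = 0.136368 rad = 7.8133°
d = R·c = 6371 × 0.136368 = 868.8 km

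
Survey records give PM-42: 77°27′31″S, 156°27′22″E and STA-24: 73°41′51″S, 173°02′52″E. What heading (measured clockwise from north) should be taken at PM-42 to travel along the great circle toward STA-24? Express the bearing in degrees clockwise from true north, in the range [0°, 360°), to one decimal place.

55.9°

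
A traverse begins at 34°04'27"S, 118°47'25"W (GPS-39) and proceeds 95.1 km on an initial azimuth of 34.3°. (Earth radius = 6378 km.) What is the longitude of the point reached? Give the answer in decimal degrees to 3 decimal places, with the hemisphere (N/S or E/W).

118.214°W

GPS-39: φ = -34.07417°, λ = -118.79028°
δ = d/R = 95.1/6378 = 0.014911 rad
φ₂ = arcsin(sin φ₁ cos δ + cos φ₁ sin δ cos θ)
   = arcsin(-0.56027·0.99989 + 0.82831·0.01491·0.82610) = -33.36707°
λ₂ = λ₁ + atan2(sin θ sin δ cos φ₁, cos δ − sin φ₁ sin φ₂) = -118.21384°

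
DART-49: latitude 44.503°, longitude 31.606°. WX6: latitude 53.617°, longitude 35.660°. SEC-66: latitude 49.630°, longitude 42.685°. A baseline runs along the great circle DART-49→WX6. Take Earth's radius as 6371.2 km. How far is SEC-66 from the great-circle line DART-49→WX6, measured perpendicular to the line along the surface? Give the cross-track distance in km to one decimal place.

609.3 km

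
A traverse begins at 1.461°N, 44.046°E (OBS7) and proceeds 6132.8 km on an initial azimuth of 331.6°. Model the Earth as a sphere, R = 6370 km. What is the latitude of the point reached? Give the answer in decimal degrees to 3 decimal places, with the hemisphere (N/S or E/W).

δ = d/R = 6132.8/6370 = 0.962763 rad
φ₂ = arcsin(sin φ₁ cos δ + cos φ₁ sin δ cos θ)
   = arcsin(0.02550·0.57125 + 0.99967·0.82077·0.87965) = 47.41905°
λ₂ = λ₁ + atan2(sin θ sin δ cos φ₁, cos δ − sin φ₁ sin φ₂) = 8.80999°

47.419°N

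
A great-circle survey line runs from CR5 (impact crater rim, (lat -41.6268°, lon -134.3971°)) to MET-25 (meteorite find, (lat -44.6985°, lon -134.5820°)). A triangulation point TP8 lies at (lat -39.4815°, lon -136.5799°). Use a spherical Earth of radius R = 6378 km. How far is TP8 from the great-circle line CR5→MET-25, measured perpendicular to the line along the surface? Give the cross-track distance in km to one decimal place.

197.5 km

δ₁₃ = central angle CR5→TP8 = 0.047323 rad  (haversine)
θ₁₃ = bearing CR5→TP8 = 321.579°,  θ₁₂ = bearing CR5→MET-25 = 182.451°
dₓₜ = R·arcsin(sin δ₁₃ · sin(θ₁₃ − θ₁₂)) = 6378·arcsin(0.04731·sin(139.128°)) = 197.465 km
|dₓₜ| = 197.465 km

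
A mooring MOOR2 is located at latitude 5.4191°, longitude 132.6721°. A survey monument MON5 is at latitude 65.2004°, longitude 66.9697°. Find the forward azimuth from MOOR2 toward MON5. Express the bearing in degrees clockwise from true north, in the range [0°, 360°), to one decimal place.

Δλ = -65.7024°
y = sin Δλ · cos φ₂ = -0.382291
x = cos φ₁ sin φ₂ − sin φ₁ cos φ₂ cos Δλ = 0.887424
θ = atan2(y, x) = -23.3058° → 336.6942° (mod 360°)

336.7°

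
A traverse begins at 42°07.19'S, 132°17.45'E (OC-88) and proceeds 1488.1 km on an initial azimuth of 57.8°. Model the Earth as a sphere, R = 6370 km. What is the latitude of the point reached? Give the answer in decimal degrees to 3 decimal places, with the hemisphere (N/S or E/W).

OC-88: φ = -42.11983°, λ = +132.29083°
δ = d/R = 1488.1/6370 = 0.233611 rad
φ₂ = arcsin(sin φ₁ cos δ + cos φ₁ sin δ cos θ)
   = arcsin(-0.67068·0.97284 + 0.74174·0.23149·0.53288) = -34.12268°
λ₂ = λ₁ + atan2(sin θ sin δ cos φ₁, cos δ − sin φ₁ sin φ₂) = 145.97822°

34.123°S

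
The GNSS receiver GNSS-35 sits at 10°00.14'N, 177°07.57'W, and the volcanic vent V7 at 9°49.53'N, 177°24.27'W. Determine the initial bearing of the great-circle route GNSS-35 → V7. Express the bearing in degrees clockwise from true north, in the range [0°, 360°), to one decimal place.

237.2°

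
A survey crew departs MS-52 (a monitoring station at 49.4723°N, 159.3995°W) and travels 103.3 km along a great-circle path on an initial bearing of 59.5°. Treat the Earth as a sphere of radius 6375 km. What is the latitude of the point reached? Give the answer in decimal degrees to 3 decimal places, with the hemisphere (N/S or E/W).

49.937°N

δ = d/R = 103.3/6375 = 0.016204 rad
φ₂ = arcsin(sin φ₁ cos δ + cos φ₁ sin δ cos θ)
   = arcsin(0.76009·0.99987 + 0.64982·0.01620·0.50754) = 49.93690°
λ₂ = λ₁ + atan2(sin θ sin δ cos φ₁, cos δ − sin φ₁ sin φ₂) = -158.15659°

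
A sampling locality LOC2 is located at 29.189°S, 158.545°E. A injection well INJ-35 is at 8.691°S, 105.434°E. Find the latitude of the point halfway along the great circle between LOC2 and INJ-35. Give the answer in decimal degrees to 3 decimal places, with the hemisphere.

Bx = cos φ₂ cos Δλ = 0.593374,  By = cos φ₂ sin Δλ = -0.790616
φₘ = atan2(sin φ₁ + sin φ₂, √((cos φ₁ + Bx)² + By²)) = -20.97905°
λₘ = λ₁ + atan2(By, cos φ₁ + Bx) = 130.21330°

20.979°S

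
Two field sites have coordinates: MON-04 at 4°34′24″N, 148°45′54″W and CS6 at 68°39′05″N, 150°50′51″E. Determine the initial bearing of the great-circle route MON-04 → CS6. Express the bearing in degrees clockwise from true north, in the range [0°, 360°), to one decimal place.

MON-04: φ = +4.57333°, λ = -148.76500°
CS6: φ = +68.65139°, λ = +150.84750°
Δλ = -60.3875°
y = sin Δλ · cos φ₂ = -0.316493
x = cos φ₁ sin φ₂ − sin φ₁ cos φ₂ cos Δλ = 0.914074
θ = atan2(y, x) = -19.0981° → 340.9019° (mod 360°)

340.9°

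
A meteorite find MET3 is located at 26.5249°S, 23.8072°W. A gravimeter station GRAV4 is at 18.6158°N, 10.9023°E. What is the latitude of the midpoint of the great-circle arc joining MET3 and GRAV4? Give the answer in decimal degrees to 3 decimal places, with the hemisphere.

4.142°S

Bx = cos φ₂ cos Δλ = 0.779040,  By = cos φ₂ sin Δλ = 0.539624
φₘ = atan2(sin φ₁ + sin φ₂, √((cos φ₁ + Bx)² + By²)) = -4.14235°
λₘ = λ₁ + atan2(By, cos φ₁ + Bx) = -5.93796°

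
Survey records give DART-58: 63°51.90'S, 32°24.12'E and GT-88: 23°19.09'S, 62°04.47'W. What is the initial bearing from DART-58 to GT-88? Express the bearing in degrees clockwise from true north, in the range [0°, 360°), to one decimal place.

255.4°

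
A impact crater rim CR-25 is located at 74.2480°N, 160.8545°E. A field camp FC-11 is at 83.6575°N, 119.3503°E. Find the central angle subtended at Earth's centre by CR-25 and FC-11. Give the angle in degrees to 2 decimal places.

11.76°

Δφ = 9.4095°,  Δλ = -41.5042°
a = sin²(Δφ/2) + cos φ₁ cos φ₂ sin²(Δλ/2) = 0.010493
c = 2·arcsin(√a) = 0.205227 rad = 11.7586°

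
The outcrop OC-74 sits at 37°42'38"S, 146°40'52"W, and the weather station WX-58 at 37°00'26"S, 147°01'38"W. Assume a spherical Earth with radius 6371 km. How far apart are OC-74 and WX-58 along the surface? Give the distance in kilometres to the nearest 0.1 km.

OC-74: φ = -37.71056°, λ = -146.68111°
WX-58: φ = -37.00722°, λ = -147.02722°
Δφ = 0.7033°,  Δλ = -0.3461°
a = sin²(Δφ/2) + cos φ₁ cos φ₂ sin²(Δλ/2) = 0.000043
c = 2·arcsin(√a) = 0.013181 rad = 0.7552°
d = R·c = 6371 × 0.013181 = 84.0 km

84.0 km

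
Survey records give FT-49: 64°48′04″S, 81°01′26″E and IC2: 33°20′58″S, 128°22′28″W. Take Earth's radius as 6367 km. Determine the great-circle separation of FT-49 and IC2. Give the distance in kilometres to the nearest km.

FT-49: φ = -64.80111°, λ = +81.02389°
IC2: φ = -33.34944°, λ = -128.37444°
Δφ = 31.4517°,  Δλ = 150.6017°
a = sin²(Δφ/2) + cos φ₁ cos φ₂ sin²(Δλ/2) = 0.406214
c = 2·arcsin(√a) = 1.382106 rad = 79.1888°
d = R·c = 6367 × 1.382106 = 8799.9 km

8800 km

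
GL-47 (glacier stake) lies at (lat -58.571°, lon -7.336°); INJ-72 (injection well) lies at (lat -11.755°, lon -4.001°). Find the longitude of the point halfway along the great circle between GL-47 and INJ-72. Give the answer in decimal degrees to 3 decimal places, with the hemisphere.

5.160°W

Bx = cos φ₂ cos Δλ = 0.977370,  By = cos φ₂ sin Δλ = 0.056954
φₘ = atan2(sin φ₁ + sin φ₂, √((cos φ₁ + Bx)² + By²)) = -35.17336°
λₘ = λ₁ + atan2(By, cos φ₁ + Bx) = -5.15985°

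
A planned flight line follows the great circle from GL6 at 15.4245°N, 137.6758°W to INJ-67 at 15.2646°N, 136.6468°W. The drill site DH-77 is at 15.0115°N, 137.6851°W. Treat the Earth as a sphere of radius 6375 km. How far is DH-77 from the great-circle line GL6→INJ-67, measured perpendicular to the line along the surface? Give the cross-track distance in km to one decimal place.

45.5 km

δ₁₃ = central angle GL6→DH-77 = 0.007210 rad  (haversine)
θ₁₃ = bearing GL6→DH-77 = 181.246°,  θ₁₂ = bearing GL6→INJ-67 = 99.017°
dₓₜ = R·arcsin(sin δ₁₃ · sin(θ₁₃ − θ₁₂)) = 6375·arcsin(0.00721·sin(82.229°)) = 45.541 km
|dₓₜ| = 45.541 km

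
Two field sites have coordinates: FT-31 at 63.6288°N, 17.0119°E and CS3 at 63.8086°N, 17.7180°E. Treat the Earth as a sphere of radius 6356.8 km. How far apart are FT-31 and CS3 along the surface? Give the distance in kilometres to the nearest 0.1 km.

Δφ = 0.1798°,  Δλ = 0.7061°
a = sin²(Δφ/2) + cos φ₁ cos φ₂ sin²(Δλ/2) = 0.000010
c = 2·arcsin(√a) = 0.006295 rad = 0.3607°
d = R·c = 6356.8 × 0.006295 = 40.0 km

40.0 km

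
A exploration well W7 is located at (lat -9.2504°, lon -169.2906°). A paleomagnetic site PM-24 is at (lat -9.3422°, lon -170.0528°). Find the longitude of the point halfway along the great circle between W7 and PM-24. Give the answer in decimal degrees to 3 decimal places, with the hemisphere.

169.672°W

Bx = cos φ₂ cos Δλ = 0.986649,  By = cos φ₂ sin Δλ = -0.013126
φₘ = atan2(sin φ₁ + sin φ₂, √((cos φ₁ + Bx)² + By²)) = -9.29650°
λₘ = λ₁ + atan2(By, cos φ₁ + Bx) = -169.67165°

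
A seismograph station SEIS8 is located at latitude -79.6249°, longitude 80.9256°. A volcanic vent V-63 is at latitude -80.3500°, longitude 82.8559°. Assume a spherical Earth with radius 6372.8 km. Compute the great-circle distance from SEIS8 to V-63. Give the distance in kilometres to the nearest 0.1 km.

88.9 km

Δφ = -0.7251°,  Δλ = 1.9303°
a = sin²(Δφ/2) + cos φ₁ cos φ₂ sin²(Δλ/2) = 0.000049
c = 2·arcsin(√a) = 0.013944 rad = 0.7989°
d = R·c = 6372.8 × 0.013944 = 88.9 km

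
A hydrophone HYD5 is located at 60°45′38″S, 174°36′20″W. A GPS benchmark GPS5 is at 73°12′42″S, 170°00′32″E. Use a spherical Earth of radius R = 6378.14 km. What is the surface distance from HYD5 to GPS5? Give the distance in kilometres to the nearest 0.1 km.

1528.4 km

HYD5: φ = -60.76056°, λ = -174.60556°
GPS5: φ = -73.21167°, λ = +170.00889°
Δφ = -12.4511°,  Δλ = -15.3856°
a = sin²(Δφ/2) + cos φ₁ cos φ₂ sin²(Δλ/2) = 0.014288
c = 2·arcsin(√a) = 0.239637 rad = 13.7302°
d = R·c = 6378.14 × 0.239637 = 1528.4 km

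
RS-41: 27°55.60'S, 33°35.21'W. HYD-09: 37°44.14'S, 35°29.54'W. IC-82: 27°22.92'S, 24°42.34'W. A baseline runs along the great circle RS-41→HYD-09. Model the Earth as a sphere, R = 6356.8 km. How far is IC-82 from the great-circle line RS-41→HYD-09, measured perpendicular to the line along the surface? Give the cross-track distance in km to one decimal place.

RS-41: φ = -27.92667°, λ = -33.58683°
HYD-09: φ = -37.73567°, λ = -35.49233°
IC-82: φ = -27.38200°, λ = -24.70567°
δ₁₃ = central angle RS-41→IC-82 = 0.137597 rad  (haversine)
θ₁₃ = bearing RS-41→IC-82 = 88.112°,  θ₁₂ = bearing RS-41→HYD-09 = 188.764°
dₓₜ = R·arcsin(sin δ₁₃ · sin(θ₁₃ − θ₁₂)) = 6356.8·arcsin(0.13716·sin(-100.653°)) = -859.506 km
|dₓₜ| = 859.506 km

859.5 km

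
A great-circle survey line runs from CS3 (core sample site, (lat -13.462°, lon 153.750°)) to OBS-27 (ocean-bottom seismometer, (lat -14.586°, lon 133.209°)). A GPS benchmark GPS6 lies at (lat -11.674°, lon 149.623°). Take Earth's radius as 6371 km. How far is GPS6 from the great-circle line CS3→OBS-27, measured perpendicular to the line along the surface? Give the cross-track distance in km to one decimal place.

238.8 km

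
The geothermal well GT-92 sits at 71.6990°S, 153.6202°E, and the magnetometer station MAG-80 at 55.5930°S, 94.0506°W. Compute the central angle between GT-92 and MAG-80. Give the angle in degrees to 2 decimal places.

44.28°

Δφ = 16.1060°,  Δλ = 112.3292°
a = sin²(Δφ/2) + cos φ₁ cos φ₂ sin²(Δλ/2) = 0.142050
c = 2·arcsin(√a) = 0.772883 rad = 44.2829°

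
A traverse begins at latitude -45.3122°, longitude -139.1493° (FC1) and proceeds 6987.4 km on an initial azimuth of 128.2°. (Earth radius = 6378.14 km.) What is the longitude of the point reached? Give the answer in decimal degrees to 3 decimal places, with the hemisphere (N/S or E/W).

43.499°W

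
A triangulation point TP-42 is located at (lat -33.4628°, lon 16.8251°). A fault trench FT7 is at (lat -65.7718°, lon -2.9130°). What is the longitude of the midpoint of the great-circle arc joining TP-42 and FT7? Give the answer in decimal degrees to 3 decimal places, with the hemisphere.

Bx = cos φ₂ cos Δλ = 0.386261,  By = cos φ₂ sin Δλ = -0.138591
φₘ = atan2(sin φ₁ + sin φ₂, √((cos φ₁ + Bx)² + By²)) = -49.98892°
λₘ = λ₁ + atan2(By, cos φ₁ + Bx) = 10.34677°

10.347°E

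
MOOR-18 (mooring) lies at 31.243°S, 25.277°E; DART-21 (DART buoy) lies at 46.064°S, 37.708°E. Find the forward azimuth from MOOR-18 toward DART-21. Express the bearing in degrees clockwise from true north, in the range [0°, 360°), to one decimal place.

Δλ = 12.4310°
y = sin Δλ · cos φ₂ = 0.149362
x = cos φ₁ sin φ₂ − sin φ₁ cos φ₂ cos Δλ = -0.264237
θ = atan2(y, x) = 150.5224° → 150.5224° (mod 360°)

150.5°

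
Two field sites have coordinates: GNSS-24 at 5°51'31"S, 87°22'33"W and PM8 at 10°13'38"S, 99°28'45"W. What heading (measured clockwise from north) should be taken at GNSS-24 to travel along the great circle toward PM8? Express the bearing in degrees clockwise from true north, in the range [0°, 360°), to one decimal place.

GNSS-24: φ = -5.85861°, λ = -87.37583°
PM8: φ = -10.22722°, λ = -99.47917°
Δλ = -12.1033°
y = sin Δλ · cos φ₂ = -0.206344
x = cos φ₁ sin φ₂ − sin φ₁ cos φ₂ cos Δλ = -0.078406
θ = atan2(y, x) = -110.8056° → 249.1944° (mod 360°)

249.2°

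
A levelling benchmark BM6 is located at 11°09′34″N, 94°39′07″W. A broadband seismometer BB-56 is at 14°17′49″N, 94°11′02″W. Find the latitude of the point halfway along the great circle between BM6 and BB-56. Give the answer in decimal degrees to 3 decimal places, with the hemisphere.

BM6: φ = +11.15944°, λ = -94.65194°
BB-56: φ = +14.29694°, λ = -94.18389°
Bx = cos φ₂ cos Δλ = 0.968997,  By = cos φ₂ sin Δλ = 0.007916
φₘ = atan2(sin φ₁ + sin φ₂, √((cos φ₁ + Bx)² + By²)) = 12.72830°
λₘ = λ₁ + atan2(By, cos φ₁ + Bx) = -94.41936°

12.728°N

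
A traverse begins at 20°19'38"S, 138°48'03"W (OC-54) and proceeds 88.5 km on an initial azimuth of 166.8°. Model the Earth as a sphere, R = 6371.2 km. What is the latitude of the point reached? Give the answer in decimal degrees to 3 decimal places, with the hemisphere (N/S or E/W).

21.102°S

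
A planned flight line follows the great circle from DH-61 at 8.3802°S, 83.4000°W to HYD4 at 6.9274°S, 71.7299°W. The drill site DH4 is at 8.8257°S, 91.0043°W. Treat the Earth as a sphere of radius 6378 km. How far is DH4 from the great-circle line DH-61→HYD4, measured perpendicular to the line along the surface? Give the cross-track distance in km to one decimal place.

δ₁₃ = central angle DH-61→DH4 = 0.131454 rad  (haversine)
θ₁₃ = bearing DH-61→DH4 = 266.044°,  θ₁₂ = bearing DH-61→HYD4 = 83.645°
dₓₜ = R·arcsin(sin δ₁₃ · sin(θ₁₃ − θ₁₂)) = 6378·arcsin(0.13108·sin(182.399°)) = -34.997 km
|dₓₜ| = 34.997 km

35.0 km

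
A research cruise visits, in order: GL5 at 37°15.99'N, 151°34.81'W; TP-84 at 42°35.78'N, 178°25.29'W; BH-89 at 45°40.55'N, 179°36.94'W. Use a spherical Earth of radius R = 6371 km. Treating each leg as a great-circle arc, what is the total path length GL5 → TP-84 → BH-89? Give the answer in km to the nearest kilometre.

2709 km

GL5: φ = +37.26650°, λ = -151.58017°
TP-84: φ = +42.59633°, λ = -178.42150°
BH-89: φ = +45.67583°, λ = -179.61567°
GL5→TP-84: c = 0.369361 rad, d = 2353.20 km
TP-84→BH-89: c = 0.055788 rad, d = 355.43 km
Total = 2353.20 + 355.43 = 2708.63 km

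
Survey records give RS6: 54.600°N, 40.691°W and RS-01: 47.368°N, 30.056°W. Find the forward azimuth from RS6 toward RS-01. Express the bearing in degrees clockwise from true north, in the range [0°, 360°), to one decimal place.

133.0°

Δλ = 10.6350°
y = sin Δλ · cos φ₂ = 0.124995
x = cos φ₁ sin φ₂ − sin φ₁ cos φ₂ cos Δλ = -0.116404
θ = atan2(y, x) = 132.9620° → 132.9620° (mod 360°)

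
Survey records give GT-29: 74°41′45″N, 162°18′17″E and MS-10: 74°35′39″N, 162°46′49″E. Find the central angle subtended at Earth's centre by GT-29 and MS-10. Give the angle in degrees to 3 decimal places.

GT-29: φ = +74.69583°, λ = +162.30472°
MS-10: φ = +74.59417°, λ = +162.78028°
Δφ = -0.1017°,  Δλ = 0.4756°
a = sin²(Δφ/2) + cos φ₁ cos φ₂ sin²(Δλ/2) = 0.000002
c = 2·arcsin(√a) = 0.002825 rad = 0.1618°

0.162°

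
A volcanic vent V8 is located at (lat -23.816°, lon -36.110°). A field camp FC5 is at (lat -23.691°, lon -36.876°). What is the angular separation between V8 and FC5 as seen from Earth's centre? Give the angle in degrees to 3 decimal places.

0.712°

Δφ = 0.1250°,  Δλ = -0.7660°
a = sin²(Δφ/2) + cos φ₁ cos φ₂ sin²(Δλ/2) = 0.000039
c = 2·arcsin(√a) = 0.012430 rad = 0.7122°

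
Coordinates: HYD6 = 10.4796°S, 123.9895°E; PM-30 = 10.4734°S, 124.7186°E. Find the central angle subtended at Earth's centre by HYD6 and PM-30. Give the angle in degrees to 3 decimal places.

0.717°

Δφ = 0.0062°,  Δλ = 0.7291°
a = sin²(Δφ/2) + cos φ₁ cos φ₂ sin²(Δλ/2) = 0.000039
c = 2·arcsin(√a) = 0.012514 rad = 0.7170°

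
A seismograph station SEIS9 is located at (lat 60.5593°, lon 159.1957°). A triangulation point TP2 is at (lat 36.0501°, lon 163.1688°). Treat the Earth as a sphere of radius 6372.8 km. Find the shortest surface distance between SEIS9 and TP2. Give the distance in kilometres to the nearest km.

Δφ = -24.5092°,  Δλ = 3.9731°
a = sin²(Δφ/2) + cos φ₁ cos φ₂ sin²(Δλ/2) = 0.045530
c = 2·arcsin(√a) = 0.430063 rad = 24.6408°
d = R·c = 6372.8 × 0.430063 = 2740.7 km

2741 km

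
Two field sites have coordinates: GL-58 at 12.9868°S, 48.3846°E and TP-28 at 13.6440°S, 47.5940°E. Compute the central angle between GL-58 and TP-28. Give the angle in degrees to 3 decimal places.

1.012°

Δφ = -0.6572°,  Δλ = -0.7906°
a = sin²(Δφ/2) + cos φ₁ cos φ₂ sin²(Δλ/2) = 0.000078
c = 2·arcsin(√a) = 0.017660 rad = 1.0118°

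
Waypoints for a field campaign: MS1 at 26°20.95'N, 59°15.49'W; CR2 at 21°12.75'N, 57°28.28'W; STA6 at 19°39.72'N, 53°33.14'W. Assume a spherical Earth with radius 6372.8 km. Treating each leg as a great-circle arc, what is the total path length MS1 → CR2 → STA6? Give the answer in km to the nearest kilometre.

1043 km

MS1: φ = +26.34917°, λ = -59.25817°
CR2: φ = +21.21250°, λ = -57.47133°
STA6: φ = +19.66200°, λ = -53.55233°
MS1→CR2: c = 0.094080 rad, d = 599.55 km
CR2→STA6: c = 0.069569 rad, d = 443.35 km
Total = 599.55 + 443.35 = 1042.90 km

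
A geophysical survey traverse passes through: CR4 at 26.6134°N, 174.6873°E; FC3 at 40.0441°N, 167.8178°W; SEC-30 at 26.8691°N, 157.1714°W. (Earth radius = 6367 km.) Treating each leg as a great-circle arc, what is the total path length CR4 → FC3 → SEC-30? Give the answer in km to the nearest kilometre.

3961 km

CR4→FC3: c = 0.345247 rad, d = 2198.19 km
FC3→SEC-30: c = 0.276843 rad, d = 1762.66 km
Total = 2198.19 + 1762.66 = 3960.85 km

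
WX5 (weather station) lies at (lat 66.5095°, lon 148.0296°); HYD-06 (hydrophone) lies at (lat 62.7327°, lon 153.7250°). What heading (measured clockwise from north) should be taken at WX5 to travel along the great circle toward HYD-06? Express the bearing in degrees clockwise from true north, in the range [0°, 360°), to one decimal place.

144.5°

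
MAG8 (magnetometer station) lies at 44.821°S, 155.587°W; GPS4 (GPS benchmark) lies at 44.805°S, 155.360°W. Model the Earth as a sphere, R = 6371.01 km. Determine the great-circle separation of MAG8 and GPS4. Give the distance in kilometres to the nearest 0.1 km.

18.0 km

Δφ = 0.0160°,  Δλ = 0.2270°
a = sin²(Δφ/2) + cos φ₁ cos φ₂ sin²(Δλ/2) = 0.000002
c = 2·arcsin(√a) = 0.002824 rad = 0.1618°
d = R·c = 6371.01 × 0.002824 = 18.0 km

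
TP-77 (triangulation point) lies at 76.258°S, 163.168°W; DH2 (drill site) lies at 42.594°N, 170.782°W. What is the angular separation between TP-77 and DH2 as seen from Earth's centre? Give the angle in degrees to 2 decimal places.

118.95°

Δφ = 118.8520°,  Δλ = -7.6140°
a = sin²(Δφ/2) + cos φ₁ cos φ₂ sin²(Δλ/2) = 0.742045
c = 2·arcsin(√a) = 2.076120 rad = 118.9529°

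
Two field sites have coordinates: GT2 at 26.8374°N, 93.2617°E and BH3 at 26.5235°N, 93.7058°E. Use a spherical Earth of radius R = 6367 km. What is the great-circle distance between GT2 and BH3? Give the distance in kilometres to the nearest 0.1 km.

56.2 km

Δφ = -0.3139°,  Δλ = 0.4441°
a = sin²(Δφ/2) + cos φ₁ cos φ₂ sin²(Δλ/2) = 0.000019
c = 2·arcsin(√a) = 0.008831 rad = 0.5060°
d = R·c = 6367 × 0.008831 = 56.2 km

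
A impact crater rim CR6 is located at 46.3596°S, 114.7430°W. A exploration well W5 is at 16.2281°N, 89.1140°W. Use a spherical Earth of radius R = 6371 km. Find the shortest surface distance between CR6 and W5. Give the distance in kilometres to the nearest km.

Δφ = 62.5877°,  Δλ = 25.6290°
a = sin²(Δφ/2) + cos φ₁ cos φ₂ sin²(Δλ/2) = 0.302402
c = 2·arcsin(√a) = 1.164515 rad = 66.7218°
d = R·c = 6371 × 1.164515 = 7419.1 km

7419 km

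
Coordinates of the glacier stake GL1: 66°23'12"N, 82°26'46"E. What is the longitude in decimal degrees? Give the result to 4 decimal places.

82° + 26′/60 + 46″/3600 = 82 + 0.43333 + 0.01278 = 82.4461°

82.4461°E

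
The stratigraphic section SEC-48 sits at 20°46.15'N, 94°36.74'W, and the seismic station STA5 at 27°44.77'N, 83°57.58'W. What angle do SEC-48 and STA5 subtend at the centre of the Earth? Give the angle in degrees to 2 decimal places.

11.95°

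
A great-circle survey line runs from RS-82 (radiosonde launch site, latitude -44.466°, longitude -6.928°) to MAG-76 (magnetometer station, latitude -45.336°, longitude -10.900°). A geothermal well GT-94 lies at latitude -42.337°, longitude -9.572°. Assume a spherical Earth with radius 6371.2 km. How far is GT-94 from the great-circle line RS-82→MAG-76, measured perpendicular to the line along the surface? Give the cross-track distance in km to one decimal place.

δ₁₃ = central angle RS-82→GT-94 = 0.050043 rad  (haversine)
θ₁₃ = bearing RS-82→GT-94 = 317.024°,  θ₁₂ = bearing RS-82→MAG-76 = 251.421°
dₓₜ = R·arcsin(sin δ₁₃ · sin(θ₁₃ − θ₁₂)) = 6371.2·arcsin(0.05002·sin(65.603°)) = 290.342 km
|dₓₜ| = 290.342 km

290.3 km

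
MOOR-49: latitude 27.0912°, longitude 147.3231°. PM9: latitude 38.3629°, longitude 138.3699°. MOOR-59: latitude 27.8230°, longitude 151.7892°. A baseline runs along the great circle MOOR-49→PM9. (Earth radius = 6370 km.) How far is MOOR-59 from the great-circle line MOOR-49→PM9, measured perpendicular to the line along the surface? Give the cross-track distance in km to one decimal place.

421.2 km

δ₁₃ = central angle MOOR-49→MOOR-59 = 0.070333 rad  (haversine)
θ₁₃ = bearing MOOR-49→MOOR-59 = 78.513°,  θ₁₂ = bearing MOOR-49→PM9 = 328.587°
dₓₜ = R·arcsin(sin δ₁₃ · sin(θ₁₃ − θ₁₂)) = 6370·arcsin(0.07027·sin(-250.074°)) = 421.158 km
|dₓₜ| = 421.158 km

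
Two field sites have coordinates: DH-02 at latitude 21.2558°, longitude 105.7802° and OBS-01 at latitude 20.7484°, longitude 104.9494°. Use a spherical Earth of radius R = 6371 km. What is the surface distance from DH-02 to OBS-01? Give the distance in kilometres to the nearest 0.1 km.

103.1 km

Δφ = -0.5074°,  Δλ = -0.8308°
a = sin²(Δφ/2) + cos φ₁ cos φ₂ sin²(Δλ/2) = 0.000065
c = 2·arcsin(√a) = 0.016176 rad = 0.9268°
d = R·c = 6371 × 0.016176 = 103.1 km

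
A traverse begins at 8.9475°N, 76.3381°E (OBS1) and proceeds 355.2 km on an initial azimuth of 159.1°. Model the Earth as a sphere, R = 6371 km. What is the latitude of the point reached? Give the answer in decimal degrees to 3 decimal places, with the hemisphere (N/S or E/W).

δ = d/R = 355.2/6371 = 0.055753 rad
φ₂ = arcsin(sin φ₁ cos δ + cos φ₁ sin δ cos θ)
   = arcsin(0.15553·0.99845 + 0.98783·0.05572·-0.93420) = 5.96171°
λ₂ = λ₁ + atan2(sin θ sin δ cos φ₁, cos δ − sin φ₁ sin φ₂) = 77.48334°

5.962°N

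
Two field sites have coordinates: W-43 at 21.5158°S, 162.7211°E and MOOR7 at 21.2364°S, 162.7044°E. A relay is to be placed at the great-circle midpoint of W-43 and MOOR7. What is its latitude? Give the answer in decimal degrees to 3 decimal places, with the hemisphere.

21.376°S

Bx = cos φ₂ cos Δλ = 0.932094,  By = cos φ₂ sin Δλ = -0.000272
φₘ = atan2(sin φ₁ + sin φ₂, √((cos φ₁ + Bx)² + By²)) = -21.37610°
λₘ = λ₁ + atan2(By, cos φ₁ + Bx) = 162.71274°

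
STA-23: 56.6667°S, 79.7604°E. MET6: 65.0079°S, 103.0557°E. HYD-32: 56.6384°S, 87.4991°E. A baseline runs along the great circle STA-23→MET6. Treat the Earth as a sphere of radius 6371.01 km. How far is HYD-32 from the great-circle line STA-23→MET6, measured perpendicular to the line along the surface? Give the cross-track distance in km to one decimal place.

324.0 km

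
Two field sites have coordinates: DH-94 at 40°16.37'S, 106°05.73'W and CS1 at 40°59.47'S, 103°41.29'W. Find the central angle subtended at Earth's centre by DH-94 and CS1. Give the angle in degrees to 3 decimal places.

1.963°

DH-94: φ = -40.27283°, λ = -106.09550°
CS1: φ = -40.99117°, λ = -103.68817°
Δφ = -0.7183°,  Δλ = 2.4073°
a = sin²(Δφ/2) + cos φ₁ cos φ₂ sin²(Δλ/2) = 0.000293
c = 2·arcsin(√a) = 0.034261 rad = 1.9630°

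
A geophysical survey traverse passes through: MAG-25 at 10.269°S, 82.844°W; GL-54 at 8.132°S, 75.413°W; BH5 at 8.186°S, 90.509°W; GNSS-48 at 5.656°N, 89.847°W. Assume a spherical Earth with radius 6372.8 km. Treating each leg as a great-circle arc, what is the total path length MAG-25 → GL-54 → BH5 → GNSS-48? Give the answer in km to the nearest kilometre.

MAG-25→GL-54: c = 0.133339 rad, d = 849.74 km
GL-54→BH5: c = 0.260794 rad, d = 1661.99 km
BH5→GNSS-48: c = 0.241863 rad, d = 1541.35 km
Total = 849.74 + 1661.99 + 1541.35 = 4053.08 km

4053 km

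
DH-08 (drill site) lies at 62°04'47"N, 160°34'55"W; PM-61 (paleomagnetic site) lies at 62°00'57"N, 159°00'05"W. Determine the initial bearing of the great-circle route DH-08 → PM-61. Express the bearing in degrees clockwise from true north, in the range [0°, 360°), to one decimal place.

DH-08: φ = +62.07972°, λ = -160.58194°
PM-61: φ = +62.01583°, λ = -159.00139°
Δλ = 1.5806°
y = sin Δλ · cos φ₂ = 0.012942
x = cos φ₁ sin φ₂ − sin φ₁ cos φ₂ cos Δλ = -0.000957
θ = atan2(y, x) = 94.2304° → 94.2304° (mod 360°)

94.2°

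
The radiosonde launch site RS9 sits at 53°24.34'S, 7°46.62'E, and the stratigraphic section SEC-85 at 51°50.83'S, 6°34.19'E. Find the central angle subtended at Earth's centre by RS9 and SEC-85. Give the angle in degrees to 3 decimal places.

RS9: φ = -53.40567°, λ = +7.77700°
SEC-85: φ = -51.84717°, λ = +6.56983°
Δφ = 1.5585°,  Δλ = -1.2072°
a = sin²(Δφ/2) + cos φ₁ cos φ₂ sin²(Δλ/2) = 0.000226
c = 2·arcsin(√a) = 0.030056 rad = 1.7221°

1.722°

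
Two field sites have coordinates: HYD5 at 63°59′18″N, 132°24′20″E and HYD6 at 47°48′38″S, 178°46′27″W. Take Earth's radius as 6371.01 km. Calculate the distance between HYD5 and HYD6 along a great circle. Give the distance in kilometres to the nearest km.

HYD5: φ = +63.98833°, λ = +132.40556°
HYD6: φ = -47.81056°, λ = -178.77417°
Δφ = -111.7989°,  Δλ = 48.8203°
a = sin²(Δφ/2) + cos φ₁ cos φ₂ sin²(Δλ/2) = 0.735977
c = 2·arcsin(√a) = 2.062301 rad = 118.1612°
d = R·c = 6371.01 × 2.062301 = 13138.9 km

13139 km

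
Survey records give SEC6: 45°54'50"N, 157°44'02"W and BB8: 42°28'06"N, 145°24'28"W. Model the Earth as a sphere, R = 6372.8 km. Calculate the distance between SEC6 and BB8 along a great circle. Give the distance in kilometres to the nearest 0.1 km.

1053.7 km

SEC6: φ = +45.91389°, λ = -157.73389°
BB8: φ = +42.46833°, λ = -145.40778°
Δφ = -3.4456°,  Δλ = 12.3261°
a = sin²(Δφ/2) + cos φ₁ cos φ₂ sin²(Δλ/2) = 0.006819
c = 2·arcsin(√a) = 0.165343 rad = 9.4734°
d = R·c = 6372.8 × 0.165343 = 1053.7 km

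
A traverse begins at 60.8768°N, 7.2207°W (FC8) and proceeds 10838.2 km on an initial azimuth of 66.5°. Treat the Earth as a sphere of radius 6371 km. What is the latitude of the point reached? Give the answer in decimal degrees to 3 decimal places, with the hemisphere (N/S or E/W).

δ = d/R = 10838.2/6371 = 1.701177 rad
φ₂ = arcsin(sin φ₁ cos δ + cos φ₁ sin δ cos θ)
   = arcsin(0.87358·-0.13001 + 0.48669·0.99151·0.39875) = 4.52216°
λ₂ = λ₁ + atan2(sin θ sin δ cos φ₁, cos δ − sin φ₁ sin φ₂) = 106.97988°

4.522°N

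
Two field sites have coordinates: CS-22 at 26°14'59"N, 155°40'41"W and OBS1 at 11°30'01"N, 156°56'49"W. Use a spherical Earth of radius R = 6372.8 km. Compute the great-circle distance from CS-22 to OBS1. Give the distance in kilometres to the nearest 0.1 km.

1645.9 km

CS-22: φ = +26.24972°, λ = -155.67806°
OBS1: φ = +11.50028°, λ = -156.94694°
Δφ = -14.7494°,  Δλ = -1.2689°
a = sin²(Δφ/2) + cos φ₁ cos φ₂ sin²(Δλ/2) = 0.016584
c = 2·arcsin(√a) = 0.258272 rad = 14.7979°
d = R·c = 6372.8 × 0.258272 = 1645.9 km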